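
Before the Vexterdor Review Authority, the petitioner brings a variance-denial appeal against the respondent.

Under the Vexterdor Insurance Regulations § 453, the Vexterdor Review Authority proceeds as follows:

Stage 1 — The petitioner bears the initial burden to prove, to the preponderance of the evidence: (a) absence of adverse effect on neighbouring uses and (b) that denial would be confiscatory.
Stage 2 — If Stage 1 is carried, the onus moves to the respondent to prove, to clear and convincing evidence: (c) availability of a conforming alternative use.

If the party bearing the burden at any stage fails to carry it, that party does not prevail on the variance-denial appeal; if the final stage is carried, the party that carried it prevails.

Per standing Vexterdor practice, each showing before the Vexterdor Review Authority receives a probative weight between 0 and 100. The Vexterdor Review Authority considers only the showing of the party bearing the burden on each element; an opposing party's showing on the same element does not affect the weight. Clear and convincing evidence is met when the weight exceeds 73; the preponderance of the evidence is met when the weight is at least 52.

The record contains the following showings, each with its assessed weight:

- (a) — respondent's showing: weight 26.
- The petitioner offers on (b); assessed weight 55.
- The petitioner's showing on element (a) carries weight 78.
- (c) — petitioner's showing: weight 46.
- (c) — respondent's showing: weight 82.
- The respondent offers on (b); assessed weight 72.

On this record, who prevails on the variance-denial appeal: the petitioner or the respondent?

respondent

Stage 1 — burden on petitioner; standard: the preponderance of the evidence (weight is at least 52).
    (a): 78 (respondent's 26 disregarded) ≥ 52 [met]
    (b): 55 (respondent's 72 disregarded) ≥ 52 [met]
  Stage 1 is satisfied; the onus moves to the respondent.
Stage 2 — burden on respondent; standard: clear and convincing evidence (weight exceeds 73).
    (c): 82 (petitioner's 46 disregarded) > 73 [met]
  All elements met at the final stage.
With every stage satisfied, the respondent prevails.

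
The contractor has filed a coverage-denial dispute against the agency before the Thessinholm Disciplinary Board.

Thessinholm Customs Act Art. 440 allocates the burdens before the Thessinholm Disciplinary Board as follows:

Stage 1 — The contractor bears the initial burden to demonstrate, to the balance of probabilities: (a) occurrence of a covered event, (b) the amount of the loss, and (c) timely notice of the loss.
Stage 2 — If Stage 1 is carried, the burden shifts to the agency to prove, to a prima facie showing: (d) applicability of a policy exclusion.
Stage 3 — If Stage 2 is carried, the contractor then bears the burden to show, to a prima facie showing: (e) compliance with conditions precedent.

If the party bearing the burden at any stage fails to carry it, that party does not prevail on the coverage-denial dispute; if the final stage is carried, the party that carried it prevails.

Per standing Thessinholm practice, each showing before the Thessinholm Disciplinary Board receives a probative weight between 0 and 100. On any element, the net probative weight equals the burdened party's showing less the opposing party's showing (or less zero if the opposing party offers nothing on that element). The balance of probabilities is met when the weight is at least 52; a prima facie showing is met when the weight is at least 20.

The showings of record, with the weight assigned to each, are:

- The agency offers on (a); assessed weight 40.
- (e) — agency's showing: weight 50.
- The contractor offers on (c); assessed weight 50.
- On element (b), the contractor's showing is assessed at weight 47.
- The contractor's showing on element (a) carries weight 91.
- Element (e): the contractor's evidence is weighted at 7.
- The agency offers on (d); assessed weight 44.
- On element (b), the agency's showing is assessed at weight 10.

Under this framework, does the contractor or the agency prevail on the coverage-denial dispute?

agency

At Stage 1 the contractor must meet the balance of probabilities (weight is at least 52): on (a) the weight is 91 less the opposing 40 gives net 51, < 52, so (a) does not meet the standard; on (b) the weight is 47 less the opposing 10 gives net 37, < 52, so (b) does not meet the standard; on (c) the weight is 50, < 52, so (c) does not meet the standard.
  Stage 1 not carried; the contractor fails its burden.
The agency prevails.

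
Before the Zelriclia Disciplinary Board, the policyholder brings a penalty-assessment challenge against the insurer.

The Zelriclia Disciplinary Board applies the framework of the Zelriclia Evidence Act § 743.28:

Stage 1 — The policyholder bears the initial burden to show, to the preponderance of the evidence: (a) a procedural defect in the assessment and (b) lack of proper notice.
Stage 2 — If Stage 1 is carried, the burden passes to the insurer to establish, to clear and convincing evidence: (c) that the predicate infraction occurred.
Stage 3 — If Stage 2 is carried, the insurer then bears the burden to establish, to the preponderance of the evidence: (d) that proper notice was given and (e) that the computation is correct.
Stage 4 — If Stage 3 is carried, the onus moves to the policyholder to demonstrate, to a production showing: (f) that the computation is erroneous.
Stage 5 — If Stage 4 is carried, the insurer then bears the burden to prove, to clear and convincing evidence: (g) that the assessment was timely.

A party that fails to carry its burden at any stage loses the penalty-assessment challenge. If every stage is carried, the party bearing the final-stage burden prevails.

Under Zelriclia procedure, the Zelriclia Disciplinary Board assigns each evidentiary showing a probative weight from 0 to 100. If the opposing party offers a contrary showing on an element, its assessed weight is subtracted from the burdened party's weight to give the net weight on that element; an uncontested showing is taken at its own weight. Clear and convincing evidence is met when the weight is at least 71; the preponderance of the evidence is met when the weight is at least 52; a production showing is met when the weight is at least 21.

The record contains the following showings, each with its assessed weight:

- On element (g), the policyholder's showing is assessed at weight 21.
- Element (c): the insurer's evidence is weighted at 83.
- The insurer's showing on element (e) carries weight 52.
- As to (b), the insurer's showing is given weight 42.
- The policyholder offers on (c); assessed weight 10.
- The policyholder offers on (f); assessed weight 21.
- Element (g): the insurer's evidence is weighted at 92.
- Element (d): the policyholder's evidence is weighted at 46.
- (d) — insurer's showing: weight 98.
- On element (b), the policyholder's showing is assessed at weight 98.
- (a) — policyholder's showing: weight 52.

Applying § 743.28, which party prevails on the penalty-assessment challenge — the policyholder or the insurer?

Stage 1 (policyholder, the preponderance of the evidence, weight is at least 52): (a) 52 ≥ 52 — meets; (b) net 98−42=56 ≥ 52 — meets.
  All elements met. The burden passes to the insurer.
Stage 2 (insurer, clear and convincing evidence, weight is at least 71): (c) net 83−10=73 ≥ 71 — meets.
  Stage 2 is satisfied; the insurer continues to bear the burden.
Stage 3 (insurer, the preponderance of the evidence, weight is at least 52): (d) net 98−46=52 ≥ 52 — meets; (e) 52 ≥ 52 — meets.
  The insurer carries Stage 3; the policyholder now bears the burden.
Stage 4 (policyholder, a production showing, weight is at least 21): (f) 21 ≥ 21 — meets.
  The policyholder carries Stage 4; the insurer now bears the burden.
Stage 5 (insurer, clear and convincing evidence, weight is at least 71): (g) net 92−21=71 ≥ 71 — meets.
  All elements met at the final stage.
All stages carried — the insurer prevails.

insurer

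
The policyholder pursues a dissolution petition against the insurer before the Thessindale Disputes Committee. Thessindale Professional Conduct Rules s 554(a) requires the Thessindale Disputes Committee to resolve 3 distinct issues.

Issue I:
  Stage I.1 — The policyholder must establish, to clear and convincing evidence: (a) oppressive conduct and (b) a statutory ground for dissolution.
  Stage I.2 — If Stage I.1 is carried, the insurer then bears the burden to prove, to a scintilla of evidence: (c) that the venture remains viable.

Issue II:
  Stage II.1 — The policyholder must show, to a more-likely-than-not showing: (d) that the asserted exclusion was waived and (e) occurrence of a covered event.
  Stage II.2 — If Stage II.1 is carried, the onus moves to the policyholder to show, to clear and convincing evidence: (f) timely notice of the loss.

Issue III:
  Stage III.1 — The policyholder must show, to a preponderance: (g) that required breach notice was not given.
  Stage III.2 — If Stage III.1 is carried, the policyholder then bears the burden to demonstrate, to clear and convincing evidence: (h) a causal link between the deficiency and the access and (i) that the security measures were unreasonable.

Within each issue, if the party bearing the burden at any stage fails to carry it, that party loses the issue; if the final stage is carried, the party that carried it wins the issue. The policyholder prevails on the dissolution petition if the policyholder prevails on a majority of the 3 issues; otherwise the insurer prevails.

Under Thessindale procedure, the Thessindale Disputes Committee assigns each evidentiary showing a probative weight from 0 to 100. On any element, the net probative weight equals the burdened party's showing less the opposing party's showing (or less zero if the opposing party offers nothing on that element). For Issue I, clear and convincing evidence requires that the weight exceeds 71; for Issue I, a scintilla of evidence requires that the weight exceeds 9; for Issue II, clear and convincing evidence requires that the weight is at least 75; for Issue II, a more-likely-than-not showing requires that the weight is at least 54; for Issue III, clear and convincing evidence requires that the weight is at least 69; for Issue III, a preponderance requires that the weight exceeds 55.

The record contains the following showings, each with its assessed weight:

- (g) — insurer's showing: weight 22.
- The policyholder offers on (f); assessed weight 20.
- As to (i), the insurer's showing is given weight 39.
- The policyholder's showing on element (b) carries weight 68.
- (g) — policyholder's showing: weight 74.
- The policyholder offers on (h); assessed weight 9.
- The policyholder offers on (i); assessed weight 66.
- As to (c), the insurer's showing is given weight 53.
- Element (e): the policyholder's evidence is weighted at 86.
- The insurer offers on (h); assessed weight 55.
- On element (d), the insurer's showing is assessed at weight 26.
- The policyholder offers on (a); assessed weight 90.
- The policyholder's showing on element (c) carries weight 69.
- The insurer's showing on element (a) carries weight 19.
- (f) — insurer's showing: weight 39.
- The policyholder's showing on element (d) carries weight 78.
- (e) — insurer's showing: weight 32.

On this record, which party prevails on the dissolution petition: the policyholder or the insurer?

— Issue I —
At Stage I.1 the policyholder must meet clear and convincing evidence (weight exceeds 71): on (a) the weight is 90 less the opposing 19 gives net 71, ≤ 71, so (a) does not meet the standard; on (b) the weight is 68, which does not exceed 71, so (b) does not meet the standard.
  Not every element is met, so the policyholder fails to carry Stage I.1.
The analysis ends at Stage I.1; the insurer prevails on this issue.
— Issue II —
Stage II.1 (policyholder, a more-likely-than-not showing, weight is at least 54): (d) net 78−26=52 < 54 — fails; (e) net 86−32=54 ≥ 54 — meets.
  The policyholder does not carry Stage II.1.
So the insurer prevails on this issue.
— Issue III —
Stage III.1 (policyholder, a preponderance, weight exceeds 55): (g) net 74−22=52 ≤ 55 — fails.
  Not every element is met, so the policyholder fails to carry Stage III.1.
The insurer prevails on this issue.
Per-issue: Issue I → insurer; Issue II → insurer; Issue III → insurer. The policyholder must prevail on a majority of issues; overall, the insurer prevails.

insurer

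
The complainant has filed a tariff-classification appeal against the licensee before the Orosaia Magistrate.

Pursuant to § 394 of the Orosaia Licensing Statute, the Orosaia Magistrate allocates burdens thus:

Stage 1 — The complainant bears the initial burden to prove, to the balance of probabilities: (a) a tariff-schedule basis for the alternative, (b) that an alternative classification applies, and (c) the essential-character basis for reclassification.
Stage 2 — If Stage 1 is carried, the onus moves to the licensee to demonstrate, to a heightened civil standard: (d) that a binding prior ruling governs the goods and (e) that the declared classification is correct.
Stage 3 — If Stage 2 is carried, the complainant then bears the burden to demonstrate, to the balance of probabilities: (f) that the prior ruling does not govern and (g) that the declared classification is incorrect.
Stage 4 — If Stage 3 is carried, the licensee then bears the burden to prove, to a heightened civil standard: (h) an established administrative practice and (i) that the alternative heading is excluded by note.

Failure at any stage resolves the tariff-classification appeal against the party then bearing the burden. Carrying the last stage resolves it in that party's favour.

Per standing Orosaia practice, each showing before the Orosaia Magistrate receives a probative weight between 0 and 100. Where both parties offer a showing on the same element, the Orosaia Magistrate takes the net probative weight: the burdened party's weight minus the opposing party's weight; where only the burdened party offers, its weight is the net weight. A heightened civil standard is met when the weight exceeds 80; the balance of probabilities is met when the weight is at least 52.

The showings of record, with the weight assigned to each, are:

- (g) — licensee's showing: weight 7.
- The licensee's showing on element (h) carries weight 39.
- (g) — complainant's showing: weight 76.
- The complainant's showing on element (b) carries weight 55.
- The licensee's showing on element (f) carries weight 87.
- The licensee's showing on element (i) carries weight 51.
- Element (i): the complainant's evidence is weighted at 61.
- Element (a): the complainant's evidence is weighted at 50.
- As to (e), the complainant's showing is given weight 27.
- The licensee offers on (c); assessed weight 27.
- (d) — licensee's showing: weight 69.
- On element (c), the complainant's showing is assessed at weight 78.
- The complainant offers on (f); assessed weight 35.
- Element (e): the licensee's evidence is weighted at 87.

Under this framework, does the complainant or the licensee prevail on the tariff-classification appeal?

licensee

Stage 1 — burden on complainant; standard: the balance of probabilities (weight is at least 52).
    (a): 50 < 52 [not met]
    (b): 55 ≥ 52 [met]
    (c): 78 − 27 = 51 < 52 [not met]
  The complainant does not carry Stage 1.
The licensee prevails.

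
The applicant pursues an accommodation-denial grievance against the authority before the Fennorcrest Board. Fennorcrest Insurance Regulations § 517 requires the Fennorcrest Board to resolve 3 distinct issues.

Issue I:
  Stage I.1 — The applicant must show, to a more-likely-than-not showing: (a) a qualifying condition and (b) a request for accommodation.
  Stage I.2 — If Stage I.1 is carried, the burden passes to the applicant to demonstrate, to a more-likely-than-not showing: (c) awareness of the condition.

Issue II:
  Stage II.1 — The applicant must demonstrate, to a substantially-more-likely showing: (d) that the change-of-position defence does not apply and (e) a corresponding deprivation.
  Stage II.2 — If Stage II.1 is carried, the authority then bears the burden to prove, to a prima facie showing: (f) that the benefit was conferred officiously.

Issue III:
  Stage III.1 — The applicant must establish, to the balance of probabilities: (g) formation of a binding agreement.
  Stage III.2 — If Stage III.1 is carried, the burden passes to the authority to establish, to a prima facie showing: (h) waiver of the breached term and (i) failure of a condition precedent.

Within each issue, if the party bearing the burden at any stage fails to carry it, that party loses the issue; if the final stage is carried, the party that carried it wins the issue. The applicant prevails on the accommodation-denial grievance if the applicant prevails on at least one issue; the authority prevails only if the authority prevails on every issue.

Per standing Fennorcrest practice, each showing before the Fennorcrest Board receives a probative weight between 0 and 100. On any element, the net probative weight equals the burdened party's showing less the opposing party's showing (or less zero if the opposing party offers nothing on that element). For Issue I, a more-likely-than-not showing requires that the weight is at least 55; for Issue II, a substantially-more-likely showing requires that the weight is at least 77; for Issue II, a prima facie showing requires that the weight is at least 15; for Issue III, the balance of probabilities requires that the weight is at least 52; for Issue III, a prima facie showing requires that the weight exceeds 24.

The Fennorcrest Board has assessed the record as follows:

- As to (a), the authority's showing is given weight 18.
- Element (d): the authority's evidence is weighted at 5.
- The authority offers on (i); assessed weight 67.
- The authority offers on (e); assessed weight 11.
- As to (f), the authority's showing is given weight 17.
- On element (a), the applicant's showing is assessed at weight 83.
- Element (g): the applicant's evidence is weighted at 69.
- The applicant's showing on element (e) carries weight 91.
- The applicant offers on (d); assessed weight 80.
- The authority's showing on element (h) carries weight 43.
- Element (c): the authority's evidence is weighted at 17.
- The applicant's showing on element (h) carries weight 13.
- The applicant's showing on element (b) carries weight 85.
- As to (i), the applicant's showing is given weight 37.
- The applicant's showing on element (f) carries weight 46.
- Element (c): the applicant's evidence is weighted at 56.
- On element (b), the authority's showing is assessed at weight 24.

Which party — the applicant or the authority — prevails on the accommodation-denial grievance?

authority

— Issue I —
At Stage I.1 the applicant must meet a more-likely-than-not showing (weight is at least 55): on (a) the weight is 83 less the opposing 18 gives net 65, which does reach 55, so (a) meets the standard; on (b) the weight is 85 less the opposing 24 gives net 61, ≥ 55, so (b) meets the standard.
  Stage I.1 carried; the burden remains with the applicant.
At Stage I.2 the applicant must meet a more-likely-than-not showing (weight is at least 55): on (c) the weight is 56 less the opposing 17 gives net 39, which does not reach 55, so (c) does not meet the standard.
  Not every element is met, so the applicant fails to carry Stage I.2.
So the authority prevails on this issue.
— Issue II —
Stage II.1 (applicant, a substantially-more-likely showing, weight is at least 77): (d) net 80−5=75 < 77 — fails; (e) net 91−11=80 ≥ 77 — meets.
  The applicant does not carry Stage II.1.
The analysis ends at Stage II.1; the authority prevails on this issue.
— Issue III —
At Stage III.1 the applicant must meet the balance of probabilities (weight is at least 52): on (g) the weight is 69, ≥ 52, so (g) meets the standard.
  All elements met. The burden passes to the authority.
At Stage III.2 the authority must meet a prima facie showing (weight exceeds 24): on (h) the weight is 43 less the opposing 13 gives net 30, which does exceed 24, so (h) meets the standard; on (i) the weight is 67 less the opposing 37 gives net 30, which does exceed 24, so (i) meets the standard.
  The authority carries the last stage.
With every stage satisfied, the authority prevails on this issue.
Per-issue: Issue I → authority; Issue II → authority; Issue III → authority. The applicant must prevail on at least one issue; overall, the authority prevails.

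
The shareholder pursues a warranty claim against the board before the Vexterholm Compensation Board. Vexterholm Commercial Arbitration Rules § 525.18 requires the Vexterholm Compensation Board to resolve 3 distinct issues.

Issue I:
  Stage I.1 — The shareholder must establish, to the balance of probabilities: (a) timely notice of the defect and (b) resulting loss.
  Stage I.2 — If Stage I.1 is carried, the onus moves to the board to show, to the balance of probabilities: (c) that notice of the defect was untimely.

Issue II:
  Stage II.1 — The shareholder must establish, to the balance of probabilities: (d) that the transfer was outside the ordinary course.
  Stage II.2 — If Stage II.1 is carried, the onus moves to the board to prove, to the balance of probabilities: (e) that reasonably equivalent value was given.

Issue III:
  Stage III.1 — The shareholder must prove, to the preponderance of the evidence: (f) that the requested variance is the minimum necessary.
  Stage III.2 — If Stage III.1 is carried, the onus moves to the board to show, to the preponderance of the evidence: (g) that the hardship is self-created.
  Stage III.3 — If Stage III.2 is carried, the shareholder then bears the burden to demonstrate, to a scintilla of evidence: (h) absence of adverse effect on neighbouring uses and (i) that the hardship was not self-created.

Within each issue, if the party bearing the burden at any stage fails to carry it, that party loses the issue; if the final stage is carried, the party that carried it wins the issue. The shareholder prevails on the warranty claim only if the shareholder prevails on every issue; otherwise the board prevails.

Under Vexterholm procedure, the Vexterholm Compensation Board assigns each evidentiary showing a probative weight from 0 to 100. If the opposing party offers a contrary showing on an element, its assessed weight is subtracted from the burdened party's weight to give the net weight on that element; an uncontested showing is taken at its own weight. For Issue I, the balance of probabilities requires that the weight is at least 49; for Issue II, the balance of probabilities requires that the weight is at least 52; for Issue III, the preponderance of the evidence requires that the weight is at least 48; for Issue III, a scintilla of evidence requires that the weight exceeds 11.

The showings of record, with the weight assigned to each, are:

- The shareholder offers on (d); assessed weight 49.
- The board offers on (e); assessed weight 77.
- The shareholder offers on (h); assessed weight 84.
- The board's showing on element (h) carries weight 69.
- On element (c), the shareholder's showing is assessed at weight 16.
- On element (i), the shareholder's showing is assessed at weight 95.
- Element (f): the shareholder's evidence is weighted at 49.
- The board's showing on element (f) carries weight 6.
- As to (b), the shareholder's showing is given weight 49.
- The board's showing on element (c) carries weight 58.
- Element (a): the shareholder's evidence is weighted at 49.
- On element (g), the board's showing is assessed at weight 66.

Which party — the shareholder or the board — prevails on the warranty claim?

— Issue I —
Stage I.1 — burden on shareholder; standard: the balance of probabilities (weight is at least 49).
    (a): 49 ≥ 49 [met]
    (b): 49 ≥ 49 [met]
  Stage I.1 carried; the burden shifts to the board.
Stage I.2 — burden on board; standard: the balance of probabilities (weight is at least 49).
    (c): 58 − 16 = 42 < 49 [not met]
  The board does not carry Stage I.2.
The shareholder prevails on this issue.
— Issue II —
Stage II.1 (shareholder, the balance of probabilities, weight is at least 52): (d) 49 < 52 — fails.
  Not every element is met, so the shareholder fails to carry Stage II.1.
The board prevails on this issue.
— Issue III —
Stage III.1 — burden on shareholder; standard: the preponderance of the evidence (weight is at least 48).
    (f): 49 − 6 = 43 < 48 [not met]
  Not every element is met, so the shareholder fails to carry Stage III.1.
So the board prevails on this issue.
Per-issue: Issue I → shareholder; Issue II → board; Issue III → board. The shareholder must prevail on every issue; overall, the board prevails.

board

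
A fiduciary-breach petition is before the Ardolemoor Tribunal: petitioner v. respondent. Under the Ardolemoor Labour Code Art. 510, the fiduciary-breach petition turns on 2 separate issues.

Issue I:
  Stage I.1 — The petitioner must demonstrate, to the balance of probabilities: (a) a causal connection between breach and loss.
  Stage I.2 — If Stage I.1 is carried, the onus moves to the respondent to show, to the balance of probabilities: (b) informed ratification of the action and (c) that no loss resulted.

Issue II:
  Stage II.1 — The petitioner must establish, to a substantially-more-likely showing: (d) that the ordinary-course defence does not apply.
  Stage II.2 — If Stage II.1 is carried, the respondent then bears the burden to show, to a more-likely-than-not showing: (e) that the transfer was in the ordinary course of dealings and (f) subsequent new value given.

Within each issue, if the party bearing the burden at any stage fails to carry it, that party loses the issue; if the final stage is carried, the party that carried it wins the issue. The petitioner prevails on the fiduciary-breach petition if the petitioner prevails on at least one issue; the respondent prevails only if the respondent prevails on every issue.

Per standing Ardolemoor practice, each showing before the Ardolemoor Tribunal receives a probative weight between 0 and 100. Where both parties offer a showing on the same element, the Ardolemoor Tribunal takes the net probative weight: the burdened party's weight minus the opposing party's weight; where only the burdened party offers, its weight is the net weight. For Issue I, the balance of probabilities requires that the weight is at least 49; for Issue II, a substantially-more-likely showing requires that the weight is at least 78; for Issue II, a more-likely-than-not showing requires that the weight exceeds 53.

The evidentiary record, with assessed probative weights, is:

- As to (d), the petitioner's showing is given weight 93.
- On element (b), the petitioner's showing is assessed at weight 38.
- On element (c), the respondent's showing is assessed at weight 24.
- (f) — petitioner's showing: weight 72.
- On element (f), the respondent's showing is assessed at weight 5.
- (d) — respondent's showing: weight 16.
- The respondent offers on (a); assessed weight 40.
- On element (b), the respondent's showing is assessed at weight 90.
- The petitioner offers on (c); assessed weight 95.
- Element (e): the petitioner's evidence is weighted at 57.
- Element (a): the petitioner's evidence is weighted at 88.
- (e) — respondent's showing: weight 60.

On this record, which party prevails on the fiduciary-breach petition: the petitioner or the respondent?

— Issue I —
Stage I.1 — burden on petitioner; standard: the balance of probabilities (weight is at least 49).
    (a): 88 − 40 = 48 < 49 [not met]
  The petitioner does not carry Stage I.1.
The respondent prevails on this issue.
— Issue II —
At Stage II.1 the petitioner must meet a substantially-more-likely showing (weight is at least 78): on (d) the weight is 93 less the opposing 16 gives net 77, which does not reach 78, so (d) does not meet the standard.
  Stage II.1 not carried; the petitioner fails its burden.
The respondent prevails on this issue.
Per-issue: Issue I → respondent; Issue II → respondent. The petitioner must prevail on at least one issue; overall, the respondent prevails.

respondent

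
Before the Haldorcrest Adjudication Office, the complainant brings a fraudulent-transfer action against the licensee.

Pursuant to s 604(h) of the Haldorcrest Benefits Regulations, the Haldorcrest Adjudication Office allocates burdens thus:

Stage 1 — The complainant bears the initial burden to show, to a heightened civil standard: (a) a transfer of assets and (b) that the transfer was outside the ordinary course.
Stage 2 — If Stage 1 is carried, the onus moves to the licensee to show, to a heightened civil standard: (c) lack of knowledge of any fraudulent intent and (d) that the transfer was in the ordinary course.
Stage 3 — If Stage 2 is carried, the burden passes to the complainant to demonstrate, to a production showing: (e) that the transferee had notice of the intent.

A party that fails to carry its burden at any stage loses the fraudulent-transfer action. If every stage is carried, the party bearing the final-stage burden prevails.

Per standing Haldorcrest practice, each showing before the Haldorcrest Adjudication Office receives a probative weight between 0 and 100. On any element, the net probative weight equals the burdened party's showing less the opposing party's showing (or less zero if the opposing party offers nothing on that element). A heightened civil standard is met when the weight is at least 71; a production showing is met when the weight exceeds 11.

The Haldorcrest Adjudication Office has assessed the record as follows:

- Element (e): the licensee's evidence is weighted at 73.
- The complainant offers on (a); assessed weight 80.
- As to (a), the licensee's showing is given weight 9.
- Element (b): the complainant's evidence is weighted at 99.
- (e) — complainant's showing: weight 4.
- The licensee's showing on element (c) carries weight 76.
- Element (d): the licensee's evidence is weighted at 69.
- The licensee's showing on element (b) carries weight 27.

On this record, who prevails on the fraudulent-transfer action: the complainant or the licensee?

At Stage 1 the complainant must meet a heightened civil standard (weight is at least 71): on (a) the weight is 80 less the opposing 9 gives net 71, which does reach 71, so (a) meets the standard; on (b) the weight is 99 less the opposing 27 gives net 72, which does reach 71, so (b) meets the standard.
  Stage 1 is satisfied; the onus moves to the licensee.
At Stage 2 the licensee must meet a heightened civil standard (weight is at least 71): on (c) the weight is 76, which does reach 71, so (c) meets the standard; on (d) the weight is 69, < 71, so (d) does not meet the standard.
  Not every element is met, so the licensee fails to carry Stage 2.
The analysis ends at Stage 2; the complainant prevails.

complainant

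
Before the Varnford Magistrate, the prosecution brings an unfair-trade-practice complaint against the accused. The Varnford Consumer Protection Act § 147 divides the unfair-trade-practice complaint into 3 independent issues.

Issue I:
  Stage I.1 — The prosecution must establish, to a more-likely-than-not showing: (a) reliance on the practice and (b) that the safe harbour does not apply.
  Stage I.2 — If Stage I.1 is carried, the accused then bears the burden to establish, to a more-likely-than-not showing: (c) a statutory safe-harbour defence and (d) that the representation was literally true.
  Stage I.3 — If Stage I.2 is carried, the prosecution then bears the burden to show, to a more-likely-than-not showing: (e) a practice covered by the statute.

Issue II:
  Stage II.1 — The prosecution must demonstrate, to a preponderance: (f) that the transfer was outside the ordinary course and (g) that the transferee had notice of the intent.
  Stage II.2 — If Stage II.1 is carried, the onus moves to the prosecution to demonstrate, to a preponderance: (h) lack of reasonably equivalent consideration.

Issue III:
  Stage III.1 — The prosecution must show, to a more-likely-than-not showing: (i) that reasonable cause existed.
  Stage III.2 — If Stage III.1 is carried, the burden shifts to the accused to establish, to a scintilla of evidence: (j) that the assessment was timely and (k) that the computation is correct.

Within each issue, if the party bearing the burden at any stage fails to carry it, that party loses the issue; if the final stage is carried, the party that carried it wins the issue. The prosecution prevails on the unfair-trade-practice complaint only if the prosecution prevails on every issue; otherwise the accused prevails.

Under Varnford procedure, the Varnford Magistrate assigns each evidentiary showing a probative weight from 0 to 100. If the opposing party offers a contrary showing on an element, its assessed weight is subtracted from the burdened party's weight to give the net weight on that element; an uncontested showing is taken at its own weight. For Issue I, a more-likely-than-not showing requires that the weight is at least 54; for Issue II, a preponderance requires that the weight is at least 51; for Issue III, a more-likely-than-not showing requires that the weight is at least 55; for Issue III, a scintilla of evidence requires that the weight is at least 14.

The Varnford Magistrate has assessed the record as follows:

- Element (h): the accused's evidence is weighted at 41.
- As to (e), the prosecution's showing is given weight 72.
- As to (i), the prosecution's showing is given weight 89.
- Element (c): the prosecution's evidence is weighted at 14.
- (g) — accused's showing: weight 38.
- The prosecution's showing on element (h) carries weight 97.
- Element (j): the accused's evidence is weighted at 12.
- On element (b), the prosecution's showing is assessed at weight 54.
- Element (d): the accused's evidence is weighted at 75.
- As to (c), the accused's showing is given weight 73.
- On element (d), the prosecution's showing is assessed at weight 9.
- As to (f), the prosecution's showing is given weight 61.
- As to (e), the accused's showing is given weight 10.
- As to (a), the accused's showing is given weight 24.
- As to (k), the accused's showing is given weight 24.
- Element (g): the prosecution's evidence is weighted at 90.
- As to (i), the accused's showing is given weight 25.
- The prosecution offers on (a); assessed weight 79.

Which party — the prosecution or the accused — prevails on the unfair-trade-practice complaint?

— Issue I —
Stage I.1 — burden on prosecution; standard: a more-likely-than-not showing (weight is at least 54).
    (a): 79 − 24 = 55 ≥ 54 [met]
    (b): 54 ≥ 54 [met]
  Stage I.1 is satisfied; the onus moves to the accused.
Stage I.2 — burden on accused; standard: a more-likely-than-not showing (weight is at least 54).
    (c): 73 − 14 = 59 ≥ 54 [met]
    (d): 75 − 9 = 66 ≥ 54 [met]
  The accused carries Stage I.2; the prosecution now bears the burden.
Stage I.3 — burden on prosecution; standard: a more-likely-than-not showing (weight is at least 54).
    (e): 72 − 10 = 62 ≥ 54 [met]
  Stage I.3 carried; the final stage is satisfied.
All stages carried — the prosecution prevails on this issue.
— Issue II —
At Stage II.1 the prosecution must meet a preponderance (weight is at least 51): on (f) the weight is 61, ≥ 51, so (f) meets the standard; on (g) the weight is 90 less the opposing 38 gives net 52, ≥ 51, so (g) meets the standard.
  All elements met. The prosecution retains the burden for Stage II.2.
At Stage II.2 the prosecution must meet a preponderance (weight is at least 51): on (h) the weight is 97 less the opposing 41 gives net 56, ≥ 51, so (h) meets the standard.
  All elements met at the final stage.
Every stage carried; the prosecution prevails on this issue.
— Issue III —
Stage III.1 (prosecution, a more-likely-than-not showing, weight is at least 55): (i) net 89−25=64 ≥ 55 — meets.
  All elements met. The burden passes to the accused.
Stage III.2 (accused, a scintilla of evidence, weight is at least 14): (j) 12 < 14 — fails; (k) 24 ≥ 14 — meets.
  Stage III.2 not carried; the accused fails its burden.
The analysis ends at Stage III.2; the prosecution prevails on this issue.
Per-issue: Issue I → prosecution; Issue II → prosecution; Issue III → prosecution. The prosecution must prevail on every issue; overall, the prosecution prevails.

prosecution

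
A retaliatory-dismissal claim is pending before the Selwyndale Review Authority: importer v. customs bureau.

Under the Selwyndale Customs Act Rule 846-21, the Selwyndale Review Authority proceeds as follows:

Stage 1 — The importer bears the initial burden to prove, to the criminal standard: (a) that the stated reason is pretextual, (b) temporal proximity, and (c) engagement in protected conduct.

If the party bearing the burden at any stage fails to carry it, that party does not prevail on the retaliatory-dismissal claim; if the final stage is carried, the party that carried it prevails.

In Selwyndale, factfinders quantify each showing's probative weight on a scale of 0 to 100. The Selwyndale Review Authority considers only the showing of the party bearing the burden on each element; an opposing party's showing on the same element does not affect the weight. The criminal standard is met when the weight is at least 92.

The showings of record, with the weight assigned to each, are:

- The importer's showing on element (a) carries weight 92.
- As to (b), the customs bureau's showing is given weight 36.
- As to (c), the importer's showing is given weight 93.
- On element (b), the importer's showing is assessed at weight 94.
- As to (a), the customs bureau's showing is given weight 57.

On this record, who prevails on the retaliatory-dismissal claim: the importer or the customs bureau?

Stage 1 — burden on importer; standard: the criminal standard (weight is at least 92).
    (a): 92 (customs bureau's 57 disregarded) ≥ 92 [met]
    (b): 94 (customs bureau's 36 disregarded) ≥ 92 [met]
    (c): 93 ≥ 92 [met]
  The importer carries the last stage.
All stages carried — the importer prevails.

importer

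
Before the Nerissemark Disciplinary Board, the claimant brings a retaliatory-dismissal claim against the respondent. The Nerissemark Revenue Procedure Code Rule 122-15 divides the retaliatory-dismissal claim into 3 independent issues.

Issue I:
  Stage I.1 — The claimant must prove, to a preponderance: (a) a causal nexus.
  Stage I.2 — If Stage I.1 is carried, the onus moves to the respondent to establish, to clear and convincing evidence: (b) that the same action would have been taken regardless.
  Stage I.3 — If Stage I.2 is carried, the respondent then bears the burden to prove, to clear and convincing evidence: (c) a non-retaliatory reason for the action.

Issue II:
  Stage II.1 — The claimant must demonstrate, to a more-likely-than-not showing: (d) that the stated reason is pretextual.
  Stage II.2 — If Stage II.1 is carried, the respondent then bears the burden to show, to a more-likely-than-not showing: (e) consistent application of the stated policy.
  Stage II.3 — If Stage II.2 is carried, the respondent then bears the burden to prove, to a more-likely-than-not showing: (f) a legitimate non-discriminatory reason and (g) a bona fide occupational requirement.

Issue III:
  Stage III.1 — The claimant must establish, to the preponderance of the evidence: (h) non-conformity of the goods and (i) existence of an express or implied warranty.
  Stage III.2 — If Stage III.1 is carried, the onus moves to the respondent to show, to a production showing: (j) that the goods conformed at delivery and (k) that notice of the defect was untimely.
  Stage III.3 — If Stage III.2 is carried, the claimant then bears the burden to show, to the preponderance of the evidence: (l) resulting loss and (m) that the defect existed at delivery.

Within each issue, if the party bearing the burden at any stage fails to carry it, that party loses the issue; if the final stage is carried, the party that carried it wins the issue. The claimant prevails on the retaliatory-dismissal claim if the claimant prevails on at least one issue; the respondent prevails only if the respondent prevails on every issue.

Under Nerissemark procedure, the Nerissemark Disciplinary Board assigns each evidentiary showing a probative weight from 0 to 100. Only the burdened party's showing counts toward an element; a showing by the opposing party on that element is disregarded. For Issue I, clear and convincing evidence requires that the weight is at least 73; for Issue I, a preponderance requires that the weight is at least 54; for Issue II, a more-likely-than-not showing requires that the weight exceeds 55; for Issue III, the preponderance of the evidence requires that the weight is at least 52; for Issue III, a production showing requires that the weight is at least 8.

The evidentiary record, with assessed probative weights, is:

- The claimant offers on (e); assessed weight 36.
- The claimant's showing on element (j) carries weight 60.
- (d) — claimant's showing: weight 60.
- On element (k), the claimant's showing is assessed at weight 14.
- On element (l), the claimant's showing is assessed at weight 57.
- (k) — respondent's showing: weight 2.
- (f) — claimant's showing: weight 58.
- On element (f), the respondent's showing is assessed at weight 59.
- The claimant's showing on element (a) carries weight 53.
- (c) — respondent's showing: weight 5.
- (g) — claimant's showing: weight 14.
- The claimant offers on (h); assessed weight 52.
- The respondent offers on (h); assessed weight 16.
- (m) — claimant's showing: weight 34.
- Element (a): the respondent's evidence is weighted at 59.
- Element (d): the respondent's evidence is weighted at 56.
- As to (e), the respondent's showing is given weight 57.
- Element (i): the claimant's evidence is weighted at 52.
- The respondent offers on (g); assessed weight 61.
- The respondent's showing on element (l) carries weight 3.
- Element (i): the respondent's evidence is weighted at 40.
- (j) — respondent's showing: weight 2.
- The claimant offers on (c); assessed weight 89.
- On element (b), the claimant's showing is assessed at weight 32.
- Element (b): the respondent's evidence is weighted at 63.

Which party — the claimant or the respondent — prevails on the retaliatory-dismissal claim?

claimant

— Issue I —
Stage I.1 — burden on claimant; standard: a preponderance (weight is at least 54).
    (a): 53 (respondent's 59 disregarded) < 54 [not met]
  The claimant does not carry Stage I.1.
So the respondent prevails on this issue.
— Issue II —
Stage II.1 (claimant, a more-likely-than-not showing, weight exceeds 55): (d) 60 (respondent's 56 disregarded) > 55 — meets.
  The claimant carries Stage II.1; the respondent now bears the burden.
Stage II.2 (respondent, a more-likely-than-not showing, weight exceeds 55): (e) 57 (claimant's 36 disregarded) > 55 — meets.
  Stage II.2 is satisfied; the respondent continues to bear the burden.
Stage II.3 (respondent, a more-likely-than-not showing, weight exceeds 55): (f) 59 (claimant's 58 disregarded) > 55 — meets; (g) 61 (claimant's 14 disregarded) > 55 — meets.
  Stage II.3 carried; the final stage is satisfied.
With every stage satisfied, the respondent prevails on this issue.
— Issue III —
Stage III.1 — burden on claimant; standard: the preponderance of the evidence (weight is at least 52).
    (h): 52 (respondent's 16 disregarded) ≥ 52 [met]
    (i): 52 (respondent's 40 disregarded) ≥ 52 [met]
  Stage III.1 is satisfied; the onus moves to the respondent.
Stage III.2 — burden on respondent; standard: a production showing (weight is at least 8).
    (j): 2 (claimant's 60 disregarded) < 8 [not met]
    (k): 2 (claimant's 14 disregarded) < 8 [not met]
  Not every element is met, so the respondent fails to carry Stage III.2.
The analysis ends at Stage III.2; the claimant prevails on this issue.
Per-issue: Issue I → respondent; Issue II → respondent; Issue III → claimant. The claimant must prevail on at least one issue; overall, the claimant prevails.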